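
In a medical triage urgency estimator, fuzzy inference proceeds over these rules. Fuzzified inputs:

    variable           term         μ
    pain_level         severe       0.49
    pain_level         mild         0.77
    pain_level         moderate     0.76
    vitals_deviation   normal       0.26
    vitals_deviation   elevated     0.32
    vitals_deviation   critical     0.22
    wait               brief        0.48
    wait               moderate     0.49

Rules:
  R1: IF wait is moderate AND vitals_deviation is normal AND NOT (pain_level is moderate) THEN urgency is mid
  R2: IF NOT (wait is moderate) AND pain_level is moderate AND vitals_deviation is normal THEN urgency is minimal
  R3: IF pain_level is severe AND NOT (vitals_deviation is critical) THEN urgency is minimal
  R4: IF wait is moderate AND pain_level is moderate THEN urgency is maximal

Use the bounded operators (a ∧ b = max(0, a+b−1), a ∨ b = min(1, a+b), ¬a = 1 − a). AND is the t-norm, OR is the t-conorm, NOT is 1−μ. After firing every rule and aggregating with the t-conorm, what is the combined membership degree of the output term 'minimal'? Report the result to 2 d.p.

0.27

R1: moderate=0.49, normal=0.26, ¬moderate=1−0.76=0.24; AND[max(0, a+b−1)] → w = 0.00
R2: ¬moderate=1−0.49=0.51, moderate=0.76, normal=0.26; AND[max(0, a+b−1)] → w = 0.00
R3: severe=0.49, ¬critical=1−0.22=0.78; AND[max(0, a+b−1)] → w = 0.27
R4: moderate=0.49, moderate=0.76; AND[max(0, a+b−1)] → w = 0.25
Rules with consequent 'minimal': {R2, R3} → strengths 0.00, 0.27
Aggregate via t-conorm [min(1, a+b)]: 0.27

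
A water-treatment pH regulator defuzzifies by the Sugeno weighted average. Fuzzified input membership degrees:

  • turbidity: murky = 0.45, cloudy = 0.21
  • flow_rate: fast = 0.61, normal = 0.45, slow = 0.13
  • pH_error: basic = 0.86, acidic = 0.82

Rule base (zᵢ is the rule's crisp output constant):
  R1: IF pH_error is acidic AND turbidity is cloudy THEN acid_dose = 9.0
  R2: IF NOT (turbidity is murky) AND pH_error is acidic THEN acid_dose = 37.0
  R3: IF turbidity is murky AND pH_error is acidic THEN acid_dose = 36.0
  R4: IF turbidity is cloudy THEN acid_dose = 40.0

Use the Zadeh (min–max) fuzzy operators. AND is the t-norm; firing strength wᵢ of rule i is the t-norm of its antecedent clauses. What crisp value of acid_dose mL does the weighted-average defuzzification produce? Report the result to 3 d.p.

32.986

R1 (z=9.0): acidic=0.82, cloudy=0.21; AND[min(a, b)] → w = 0.21
R2 (z=37.0): ¬murky=1−0.45=0.55, acidic=0.82; AND[min(a, b)] → w = 0.55
R3 (z=36.0): murky=0.45, acidic=0.82; AND[min(a, b)] → w = 0.45
R4 (z=40.0): cloudy=0.21 → w = 0.21
Weighted average = (0.21·9.0 + 0.55·37.0 + 0.45·36.0 + 0.21·40.0) / (0.21 + 0.55 + 0.45 + 0.21)
  = 46.8400 / 1.4200 = 32.986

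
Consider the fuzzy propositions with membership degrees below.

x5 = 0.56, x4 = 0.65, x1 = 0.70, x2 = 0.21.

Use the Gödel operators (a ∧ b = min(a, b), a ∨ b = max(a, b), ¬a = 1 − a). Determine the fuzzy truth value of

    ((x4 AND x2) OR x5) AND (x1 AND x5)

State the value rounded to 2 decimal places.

x4 AND x2 = min(a, b) on (0.65, 0.21) = 0.21
(x4 AND x2) OR x5 = max(a, b) on (0.21, 0.56) = 0.56
x1 AND x5 = min(a, b) on (0.70, 0.56) = 0.56
((x4 AND x2) OR x5) AND (x1 AND x5) = min(a, b) on (0.56, 0.56) = 0.56

0.56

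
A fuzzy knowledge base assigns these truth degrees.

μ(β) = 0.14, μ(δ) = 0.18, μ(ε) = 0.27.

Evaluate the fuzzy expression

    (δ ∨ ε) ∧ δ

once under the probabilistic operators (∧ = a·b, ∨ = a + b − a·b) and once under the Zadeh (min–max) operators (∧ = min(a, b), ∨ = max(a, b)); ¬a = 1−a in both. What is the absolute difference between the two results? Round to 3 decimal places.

0.108

Under probabilistic:
  δ ∨ ε = a + b − a·b on (0.1800, 0.2700) = 0.4014
  (δ ∨ ε) ∧ δ = a·b on (0.4014, 0.1800) = 0.0723
  → value = 0.0723
Under Zadeh (min–max):
  δ ∨ ε = max(a, b) on (0.18, 0.27) = 0.27
  (δ ∨ ε) ∧ δ = min(a, b) on (0.27, 0.18) = 0.18
  → value = 0.1800
|0.0723 − 0.1800| = 0.108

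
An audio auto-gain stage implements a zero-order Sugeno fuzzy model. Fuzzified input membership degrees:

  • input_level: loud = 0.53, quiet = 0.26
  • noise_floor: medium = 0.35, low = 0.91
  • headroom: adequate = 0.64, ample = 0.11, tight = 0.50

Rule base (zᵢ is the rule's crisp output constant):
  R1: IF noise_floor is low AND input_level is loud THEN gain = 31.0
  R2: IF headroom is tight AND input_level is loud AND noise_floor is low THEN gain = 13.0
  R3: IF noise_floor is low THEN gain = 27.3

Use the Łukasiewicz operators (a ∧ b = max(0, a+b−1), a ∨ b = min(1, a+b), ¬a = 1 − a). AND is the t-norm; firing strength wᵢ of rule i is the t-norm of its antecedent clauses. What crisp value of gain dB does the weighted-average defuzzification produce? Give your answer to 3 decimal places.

R1 (z=31.0): low=0.91, loud=0.53; AND[max(0, a+b−1)] → w = 0.44
R2 (z=13.0): tight=0.50, loud=0.53, low=0.91; AND[max(0, a+b−1)] → w = 0.00
R3 (z=27.3): low=0.91 → w = 0.91
Weighted average = (0.44·31.0 + 0.00·13.0 + 0.91·27.3) / (0.44 + 0.00 + 0.91)
  = 38.4830 / 1.3500 = 28.506

28.506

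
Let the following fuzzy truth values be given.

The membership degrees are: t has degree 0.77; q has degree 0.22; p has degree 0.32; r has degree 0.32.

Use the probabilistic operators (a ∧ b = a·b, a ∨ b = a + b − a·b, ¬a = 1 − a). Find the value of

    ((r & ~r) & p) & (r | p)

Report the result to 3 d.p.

~r = 1 − 0.3200 = 0.6800
r & ~r = a·b on (0.3200, 0.6800) = 0.2176
(r & ~r) & p = a·b on (0.2176, 0.3200) = 0.0696
r | p = a + b − a·b on (0.3200, 0.3200) = 0.5376
((r & ~r) & p) & (r | p) = a·b on (0.0696, 0.5376) = 0.0374

0.037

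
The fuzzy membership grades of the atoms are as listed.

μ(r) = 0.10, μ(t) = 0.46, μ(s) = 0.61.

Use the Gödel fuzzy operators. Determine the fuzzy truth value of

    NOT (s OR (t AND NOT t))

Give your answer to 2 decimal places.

0.39

NOT t = 1 − 0.46 = 0.54
t AND NOT t = min(a, b) on (0.46, 0.54) = 0.46
s OR (t AND NOT t) = max(a, b) on (0.61, 0.46) = 0.61
NOT (s OR (t AND NOT t)) = 1 − 0.61 = 0.39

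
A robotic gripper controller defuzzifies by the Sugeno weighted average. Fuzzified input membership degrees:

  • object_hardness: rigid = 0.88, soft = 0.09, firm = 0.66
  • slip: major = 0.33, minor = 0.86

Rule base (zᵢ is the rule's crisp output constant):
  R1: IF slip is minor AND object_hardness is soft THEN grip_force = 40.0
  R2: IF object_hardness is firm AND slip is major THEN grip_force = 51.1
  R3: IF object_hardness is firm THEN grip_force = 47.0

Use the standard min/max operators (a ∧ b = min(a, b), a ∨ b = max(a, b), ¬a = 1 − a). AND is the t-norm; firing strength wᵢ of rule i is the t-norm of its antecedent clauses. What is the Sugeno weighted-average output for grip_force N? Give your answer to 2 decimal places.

R1 (z=40.0): minor=0.86, soft=0.09; AND[min(a, b)] → w = 0.09
R2 (z=51.1): firm=0.66, major=0.33; AND[min(a, b)] → w = 0.33
R3 (z=47.0): firm=0.66 → w = 0.66
Weighted average = (0.09·40.0 + 0.33·51.1 + 0.66·47.0) / (0.09 + 0.33 + 0.66)
  = 51.4830 / 1.0800 = 47.67

47.67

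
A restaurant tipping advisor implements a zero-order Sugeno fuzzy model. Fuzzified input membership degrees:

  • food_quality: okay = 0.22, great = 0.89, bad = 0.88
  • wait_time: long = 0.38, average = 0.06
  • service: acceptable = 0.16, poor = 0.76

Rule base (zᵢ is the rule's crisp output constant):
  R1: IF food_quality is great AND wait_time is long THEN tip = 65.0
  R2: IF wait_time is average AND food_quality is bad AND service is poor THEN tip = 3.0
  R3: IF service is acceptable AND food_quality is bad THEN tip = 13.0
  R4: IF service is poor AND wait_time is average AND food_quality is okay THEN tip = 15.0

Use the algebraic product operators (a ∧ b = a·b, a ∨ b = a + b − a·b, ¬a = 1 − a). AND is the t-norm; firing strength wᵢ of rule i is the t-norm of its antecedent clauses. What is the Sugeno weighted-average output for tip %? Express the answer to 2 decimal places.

45.51

R1 (z=65.0): great=0.89, long=0.38; AND[a·b] → w = 0.3382
R2 (z=3.0): average=0.06, bad=0.88, poor=0.76; AND[a·b] → w = 0.0401
R3 (z=13.0): acceptable=0.16, bad=0.88; AND[a·b] → w = 0.1408
R4 (z=15.0): poor=0.76, average=0.06, okay=0.22; AND[a·b] → w = 0.0100
Weighted average = (0.3382·65.0 + 0.0401·3.0 + 0.1408·13.0 + 0.0100·15.0) / (0.3382 + 0.0401 + 0.1408 + 0.0100)
  = 24.0843 / 0.5292 = 45.51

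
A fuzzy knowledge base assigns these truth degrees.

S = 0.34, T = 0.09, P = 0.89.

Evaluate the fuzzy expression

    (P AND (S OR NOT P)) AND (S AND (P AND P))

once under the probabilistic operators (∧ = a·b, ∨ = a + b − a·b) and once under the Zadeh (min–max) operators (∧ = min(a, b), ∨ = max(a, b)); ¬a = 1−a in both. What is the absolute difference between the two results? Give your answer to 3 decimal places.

0.241

Under probabilistic:
  NOT P = 1 − 0.8900 = 0.1100
  S OR NOT P = a + b − a·b on (0.3400, 0.1100) = 0.4126
  P AND (S OR NOT P) = a·b on (0.8900, 0.4126) = 0.3672
  P AND P = a·b on (0.8900, 0.8900) = 0.7921
  S AND (P AND P) = a·b on (0.3400, 0.7921) = 0.2693
  (P AND (S OR NOT P)) AND (S AND (P AND P)) = a·b on (0.3672, 0.2693) = 0.0989
  → value = 0.0989
Under Zadeh (min–max):
  NOT P = 1 − 0.89 = 0.11
  S OR NOT P = max(a, b) on (0.34, 0.11) = 0.34
  P AND (S OR NOT P) = min(a, b) on (0.89, 0.34) = 0.34
  P AND P = min(a, b) on (0.89, 0.89) = 0.89
  S AND (P AND P) = min(a, b) on (0.34, 0.89) = 0.34
  (P AND (S OR NOT P)) AND (S AND (P AND P)) = min(a, b) on (0.34, 0.34) = 0.34
  → value = 0.3400
|0.0989 − 0.3400| = 0.241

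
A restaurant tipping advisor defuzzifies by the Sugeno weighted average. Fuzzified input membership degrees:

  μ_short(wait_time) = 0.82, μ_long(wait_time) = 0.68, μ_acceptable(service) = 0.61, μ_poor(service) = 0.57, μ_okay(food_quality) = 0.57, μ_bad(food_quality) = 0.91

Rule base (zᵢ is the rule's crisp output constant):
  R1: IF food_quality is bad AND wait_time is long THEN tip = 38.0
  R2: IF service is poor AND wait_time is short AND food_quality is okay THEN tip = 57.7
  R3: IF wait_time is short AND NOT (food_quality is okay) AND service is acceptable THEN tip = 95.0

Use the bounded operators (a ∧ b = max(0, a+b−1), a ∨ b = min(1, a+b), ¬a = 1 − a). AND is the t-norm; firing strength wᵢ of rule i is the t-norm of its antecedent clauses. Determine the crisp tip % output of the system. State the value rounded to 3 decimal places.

R1 (z=38.0): bad=0.91, long=0.68; AND[max(0, a+b−1)] → w = 0.59
R2 (z=57.7): poor=0.57, short=0.82, okay=0.57; AND[max(0, a+b−1)] → w = 0.00
R3 (z=95.0): short=0.82, ¬okay=1−0.57=0.43, acceptable=0.61; AND[max(0, a+b−1)] → w = 0.00
Weighted average = (0.59·38.0 + 0.00·57.7 + 0.00·95.0) / (0.59 + 0.00 + 0.00)
  = 22.4200 / 0.5900 = 38.000

38.000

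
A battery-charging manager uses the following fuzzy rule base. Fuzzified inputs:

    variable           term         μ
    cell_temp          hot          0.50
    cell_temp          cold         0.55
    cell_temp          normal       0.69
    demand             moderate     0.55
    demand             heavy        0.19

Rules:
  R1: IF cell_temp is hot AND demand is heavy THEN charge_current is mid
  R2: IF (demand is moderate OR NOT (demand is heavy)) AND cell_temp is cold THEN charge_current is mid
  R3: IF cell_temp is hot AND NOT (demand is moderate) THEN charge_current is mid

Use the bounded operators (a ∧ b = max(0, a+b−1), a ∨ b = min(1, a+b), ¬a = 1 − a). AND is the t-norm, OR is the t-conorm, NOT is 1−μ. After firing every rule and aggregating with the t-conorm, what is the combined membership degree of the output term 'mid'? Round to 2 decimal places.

R1: hot=0.50, heavy=0.19; AND[max(0, a+b−1)] → w = 0.00
R2: (moderate=0.55 OR ¬heavy=1−0.19=0.81) = 1.00; AND[max(0, a+b−1)] with cold=0.55 → w = 0.55
R3: hot=0.50, ¬moderate=1−0.55=0.45; AND[max(0, a+b−1)] → w = 0.00
Rules with consequent 'mid': {R1, R2, R3} → strengths 0.00, 0.55, 0.00
Aggregate via t-conorm [min(1, a+b)]: 0.55

0.55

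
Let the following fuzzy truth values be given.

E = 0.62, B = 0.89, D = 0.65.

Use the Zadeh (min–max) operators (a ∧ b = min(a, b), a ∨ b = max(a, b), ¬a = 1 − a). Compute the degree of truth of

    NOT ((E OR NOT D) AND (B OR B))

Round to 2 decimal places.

NOT D = 1 − 0.65 = 0.35
E OR NOT D = max(a, b) on (0.62, 0.35) = 0.62
B OR B = max(a, b) on (0.89, 0.89) = 0.89
(E OR NOT D) AND (B OR B) = min(a, b) on (0.62, 0.89) = 0.62
NOT ((E OR NOT D) AND (B OR B)) = 1 − 0.62 = 0.38

0.38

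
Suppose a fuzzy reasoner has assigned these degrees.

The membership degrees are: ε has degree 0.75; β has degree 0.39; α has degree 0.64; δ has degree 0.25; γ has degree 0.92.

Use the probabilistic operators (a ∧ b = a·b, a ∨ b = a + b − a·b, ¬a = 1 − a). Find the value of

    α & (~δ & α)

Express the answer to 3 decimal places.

~δ = 1 − 0.2500 = 0.7500
~δ & α = a·b on (0.7500, 0.6400) = 0.4800
α & (~δ & α) = a·b on (0.6400, 0.4800) = 0.3072

0.307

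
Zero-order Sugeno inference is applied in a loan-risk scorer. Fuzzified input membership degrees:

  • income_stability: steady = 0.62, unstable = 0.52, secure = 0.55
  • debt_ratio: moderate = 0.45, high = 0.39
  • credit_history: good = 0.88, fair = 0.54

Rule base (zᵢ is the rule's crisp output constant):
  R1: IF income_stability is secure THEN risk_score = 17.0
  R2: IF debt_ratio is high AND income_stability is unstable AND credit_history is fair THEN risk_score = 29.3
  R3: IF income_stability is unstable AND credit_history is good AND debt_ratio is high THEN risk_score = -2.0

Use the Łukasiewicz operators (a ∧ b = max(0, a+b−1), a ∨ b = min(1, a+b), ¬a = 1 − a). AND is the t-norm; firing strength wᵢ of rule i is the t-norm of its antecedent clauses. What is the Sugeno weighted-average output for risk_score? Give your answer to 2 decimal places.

17.00

R1 (z=17.0): secure=0.55 → w = 0.55
R2 (z=29.3): high=0.39, unstable=0.52, fair=0.54; AND[max(0, a+b−1)] → w = 0.00
R3 (z=-2.0): unstable=0.52, good=0.88, high=0.39; AND[max(0, a+b−1)] → w = 0.00
Weighted average = (0.55·17.0 + 0.00·29.3 + 0.00·-2.0) / (0.55 + 0.00 + 0.00)
  = 9.3500 / 0.5500 = 17.00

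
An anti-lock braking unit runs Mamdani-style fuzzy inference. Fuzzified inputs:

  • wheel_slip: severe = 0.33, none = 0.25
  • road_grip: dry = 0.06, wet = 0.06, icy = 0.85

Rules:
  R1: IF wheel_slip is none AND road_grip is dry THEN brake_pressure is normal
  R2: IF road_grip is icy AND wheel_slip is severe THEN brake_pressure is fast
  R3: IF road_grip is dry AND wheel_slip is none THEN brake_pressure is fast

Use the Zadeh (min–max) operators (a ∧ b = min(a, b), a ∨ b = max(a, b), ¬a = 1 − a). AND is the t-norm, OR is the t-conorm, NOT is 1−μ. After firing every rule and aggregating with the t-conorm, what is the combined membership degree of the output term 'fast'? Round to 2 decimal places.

0.33

R1: none=0.25, dry=0.06; AND[min(a, b)] → w = 0.06
R2: icy=0.85, severe=0.33; AND[min(a, b)] → w = 0.33
R3: dry=0.06, none=0.25; AND[min(a, b)] → w = 0.06
Rules with consequent 'fast': {R2, R3} → strengths 0.33, 0.06
Aggregate via t-conorm [max(a, b)]: 0.33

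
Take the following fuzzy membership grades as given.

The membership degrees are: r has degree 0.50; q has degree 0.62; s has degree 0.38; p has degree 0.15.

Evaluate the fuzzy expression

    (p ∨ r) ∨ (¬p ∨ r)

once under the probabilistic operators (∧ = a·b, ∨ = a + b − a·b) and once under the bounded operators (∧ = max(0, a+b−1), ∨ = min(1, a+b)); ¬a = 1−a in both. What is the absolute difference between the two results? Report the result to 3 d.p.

Under probabilistic:
  p ∨ r = a + b − a·b on (0.1500, 0.5000) = 0.5750
  ¬p = 1 − 0.1500 = 0.8500
  ¬p ∨ r = a + b − a·b on (0.8500, 0.5000) = 0.9250
  (p ∨ r) ∨ (¬p ∨ r) = a + b − a·b on (0.5750, 0.9250) = 0.9681
  → value = 0.9681
Under bounded:
  p ∨ r = min(1, a+b) on (0.15, 0.50) = 0.65
  ¬p = 1 − 0.15 = 0.85
  ¬p ∨ r = min(1, a+b) on (0.85, 0.50) = 1.00
  (p ∨ r) ∨ (¬p ∨ r) = min(1, a+b) on (0.65, 1.00) = 1.00
  → value = 1.0000
|0.9681 − 1.0000| = 0.032

0.032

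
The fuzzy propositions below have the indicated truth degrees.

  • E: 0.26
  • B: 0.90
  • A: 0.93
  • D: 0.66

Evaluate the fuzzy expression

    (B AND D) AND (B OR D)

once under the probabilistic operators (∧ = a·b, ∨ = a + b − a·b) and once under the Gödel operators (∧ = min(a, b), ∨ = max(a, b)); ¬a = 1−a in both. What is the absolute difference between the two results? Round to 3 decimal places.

0.086

Under probabilistic:
  B AND D = a·b on (0.9000, 0.6600) = 0.5940
  B OR D = a + b − a·b on (0.9000, 0.6600) = 0.9660
  (B AND D) AND (B OR D) = a·b on (0.5940, 0.9660) = 0.5738
  → value = 0.5738
Under Gödel:
  B AND D = min(a, b) on (0.90, 0.66) = 0.66
  B OR D = max(a, b) on (0.90, 0.66) = 0.90
  (B AND D) AND (B OR D) = min(a, b) on (0.66, 0.90) = 0.66
  → value = 0.6600
|0.5738 − 0.6600| = 0.086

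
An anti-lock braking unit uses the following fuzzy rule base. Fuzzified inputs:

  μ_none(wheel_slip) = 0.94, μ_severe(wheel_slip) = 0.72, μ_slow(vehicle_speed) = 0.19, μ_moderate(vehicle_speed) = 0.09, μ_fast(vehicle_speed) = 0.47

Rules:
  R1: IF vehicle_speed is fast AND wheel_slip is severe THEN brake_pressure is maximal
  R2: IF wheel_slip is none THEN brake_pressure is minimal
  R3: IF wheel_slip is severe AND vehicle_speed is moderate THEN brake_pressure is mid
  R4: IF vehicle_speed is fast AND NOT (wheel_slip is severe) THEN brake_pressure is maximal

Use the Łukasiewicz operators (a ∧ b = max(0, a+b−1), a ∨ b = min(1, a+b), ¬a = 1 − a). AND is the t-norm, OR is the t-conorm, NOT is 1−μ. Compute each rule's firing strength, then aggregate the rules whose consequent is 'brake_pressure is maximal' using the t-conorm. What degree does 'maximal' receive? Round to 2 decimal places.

0.19

R1: fast=0.47, severe=0.72; AND[max(0, a+b−1)] → w = 0.19
R2: none=0.94 → w = 0.94
R3: severe=0.72, moderate=0.09; AND[max(0, a+b−1)] → w = 0.00
R4: fast=0.47, ¬severe=1−0.72=0.28; AND[max(0, a+b−1)] → w = 0.00
Rules with consequent 'maximal': {R1, R4} → strengths 0.19, 0.00
Aggregate via t-conorm [min(1, a+b)]: 0.19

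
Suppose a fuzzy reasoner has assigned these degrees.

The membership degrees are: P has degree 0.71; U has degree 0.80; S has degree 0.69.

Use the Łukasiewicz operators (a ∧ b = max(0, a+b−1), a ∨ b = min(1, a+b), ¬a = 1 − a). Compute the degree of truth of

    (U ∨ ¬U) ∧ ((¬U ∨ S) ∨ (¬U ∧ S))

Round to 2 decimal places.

¬U = 1 − 0.80 = 0.20
U ∨ ¬U = min(1, a+b) on (0.80, 0.20) = 1.00
¬U = 1 − 0.80 = 0.20
¬U ∨ S = min(1, a+b) on (0.20, 0.69) = 0.89
¬U = 1 − 0.80 = 0.20
¬U ∧ S = max(0, a+b−1) on (0.20, 0.69) = 0.00
(¬U ∨ S) ∨ (¬U ∧ S) = min(1, a+b) on (0.89, 0.00) = 0.89
(U ∨ ¬U) ∧ ((¬U ∨ S) ∨ (¬U ∧ S)) = max(0, a+b−1) on (1.00, 0.89) = 0.89

0.89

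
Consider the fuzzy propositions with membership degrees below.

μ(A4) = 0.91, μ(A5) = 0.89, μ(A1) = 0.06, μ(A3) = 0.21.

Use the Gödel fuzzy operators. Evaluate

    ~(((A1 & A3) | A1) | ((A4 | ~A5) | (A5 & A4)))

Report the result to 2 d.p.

A1 & A3 = min(a, b) on (0.06, 0.21) = 0.06
(A1 & A3) | A1 = max(a, b) on (0.06, 0.06) = 0.06
~A5 = 1 − 0.89 = 0.11
A4 | ~A5 = max(a, b) on (0.91, 0.11) = 0.91
A5 & A4 = min(a, b) on (0.89, 0.91) = 0.89
(A4 | ~A5) | (A5 & A4) = max(a, b) on (0.91, 0.89) = 0.91
((A1 & A3) | A1) | ((A4 | ~A5) | (A5 & A4)) = max(a, b) on (0.06, 0.91) = 0.91
~(((A1 & A3) | A1) | ((A4 | ~A5) | (A5 & A4))) = 1 − 0.91 = 0.09

0.09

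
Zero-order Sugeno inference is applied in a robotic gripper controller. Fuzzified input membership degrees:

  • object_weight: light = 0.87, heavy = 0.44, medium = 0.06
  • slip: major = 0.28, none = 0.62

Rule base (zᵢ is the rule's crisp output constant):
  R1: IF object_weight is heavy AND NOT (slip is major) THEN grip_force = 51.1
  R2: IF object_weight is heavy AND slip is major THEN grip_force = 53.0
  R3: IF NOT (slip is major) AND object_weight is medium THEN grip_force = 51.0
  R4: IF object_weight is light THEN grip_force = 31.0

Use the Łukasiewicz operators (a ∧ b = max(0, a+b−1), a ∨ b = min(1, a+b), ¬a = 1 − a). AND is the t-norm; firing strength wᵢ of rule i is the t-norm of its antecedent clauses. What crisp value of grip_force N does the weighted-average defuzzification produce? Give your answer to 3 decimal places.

R1 (z=51.1): heavy=0.44, ¬major=1−0.28=0.72; AND[max(0, a+b−1)] → w = 0.16
R2 (z=53.0): heavy=0.44, major=0.28; AND[max(0, a+b−1)] → w = 0.00
R3 (z=51.0): ¬major=1−0.28=0.72, medium=0.06; AND[max(0, a+b−1)] → w = 0.00
R4 (z=31.0): light=0.87 → w = 0.87
Weighted average = (0.16·51.1 + 0.00·53.0 + 0.00·51.0 + 0.87·31.0) / (0.16 + 0.00 + 0.00 + 0.87)
  = 35.1460 / 1.0300 = 34.122

34.122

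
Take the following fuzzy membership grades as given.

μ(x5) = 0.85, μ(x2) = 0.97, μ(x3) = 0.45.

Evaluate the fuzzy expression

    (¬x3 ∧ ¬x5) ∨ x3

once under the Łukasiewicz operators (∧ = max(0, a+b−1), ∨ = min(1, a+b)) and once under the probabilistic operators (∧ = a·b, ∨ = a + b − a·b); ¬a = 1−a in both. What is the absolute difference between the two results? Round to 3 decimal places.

Under Łukasiewicz:
  ¬x3 = 1 − 0.45 = 0.55
  ¬x5 = 1 − 0.85 = 0.15
  ¬x3 ∧ ¬x5 = max(0, a+b−1) on (0.55, 0.15) = 0.00
  (¬x3 ∧ ¬x5) ∨ x3 = min(1, a+b) on (0.00, 0.45) = 0.45
  → value = 0.4500
Under probabilistic:
  ¬x3 = 1 − 0.4500 = 0.5500
  ¬x5 = 1 − 0.8500 = 0.1500
  ¬x3 ∧ ¬x5 = a·b on (0.5500, 0.1500) = 0.0825
  (¬x3 ∧ ¬x5) ∨ x3 = a + b − a·b on (0.0825, 0.4500) = 0.4954
  → value = 0.4954
|0.4500 − 0.4954| = 0.045

0.045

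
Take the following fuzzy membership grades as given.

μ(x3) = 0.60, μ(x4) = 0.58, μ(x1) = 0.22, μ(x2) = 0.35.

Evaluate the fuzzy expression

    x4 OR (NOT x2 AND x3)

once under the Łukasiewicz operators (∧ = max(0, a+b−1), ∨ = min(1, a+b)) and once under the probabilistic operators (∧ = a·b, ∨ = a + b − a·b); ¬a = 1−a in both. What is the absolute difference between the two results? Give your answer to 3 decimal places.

Under Łukasiewicz:
  NOT x2 = 1 − 0.35 = 0.65
  NOT x2 AND x3 = max(0, a+b−1) on (0.65, 0.60) = 0.25
  x4 OR (NOT x2 AND x3) = min(1, a+b) on (0.58, 0.25) = 0.83
  → value = 0.8300
Under probabilistic:
  NOT x2 = 1 − 0.3500 = 0.6500
  NOT x2 AND x3 = a·b on (0.6500, 0.6000) = 0.3900
  x4 OR (NOT x2 AND x3) = a + b − a·b on (0.5800, 0.3900) = 0.7438
  → value = 0.7438
|0.8300 − 0.7438| = 0.086

0.086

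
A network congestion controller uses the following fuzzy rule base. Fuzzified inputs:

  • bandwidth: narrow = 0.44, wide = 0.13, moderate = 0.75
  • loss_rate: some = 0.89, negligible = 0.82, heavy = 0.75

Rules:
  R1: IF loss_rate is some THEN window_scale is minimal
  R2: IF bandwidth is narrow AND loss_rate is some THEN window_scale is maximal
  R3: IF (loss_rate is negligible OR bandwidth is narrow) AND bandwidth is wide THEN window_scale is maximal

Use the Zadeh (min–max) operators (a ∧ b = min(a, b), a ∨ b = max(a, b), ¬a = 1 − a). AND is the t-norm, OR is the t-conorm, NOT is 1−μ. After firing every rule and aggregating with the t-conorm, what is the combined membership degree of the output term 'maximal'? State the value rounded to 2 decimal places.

0.44

R1: some=0.89 → w = 0.89
R2: narrow=0.44, some=0.89; AND[min(a, b)] → w = 0.44
R3: (negligible=0.82 OR narrow=0.44) = 0.82; AND[min(a, b)] with wide=0.13 → w = 0.13
Rules with consequent 'maximal': {R2, R3} → strengths 0.44, 0.13
Aggregate via t-conorm [max(a, b)]: 0.44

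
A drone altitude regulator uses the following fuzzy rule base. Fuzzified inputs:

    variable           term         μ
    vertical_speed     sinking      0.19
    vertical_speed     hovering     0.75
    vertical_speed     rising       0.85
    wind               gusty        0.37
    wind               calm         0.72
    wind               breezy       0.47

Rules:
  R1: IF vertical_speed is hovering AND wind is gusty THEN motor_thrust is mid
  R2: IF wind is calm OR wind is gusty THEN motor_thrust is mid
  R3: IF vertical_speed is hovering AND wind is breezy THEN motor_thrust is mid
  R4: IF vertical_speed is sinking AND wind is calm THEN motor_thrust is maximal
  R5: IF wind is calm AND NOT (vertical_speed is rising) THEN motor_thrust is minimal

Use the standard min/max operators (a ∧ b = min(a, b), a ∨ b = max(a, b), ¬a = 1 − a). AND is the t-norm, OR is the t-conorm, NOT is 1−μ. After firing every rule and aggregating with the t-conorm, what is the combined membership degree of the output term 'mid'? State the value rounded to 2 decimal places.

0.72

R1: hovering=0.75, gusty=0.37; AND[min(a, b)] → w = 0.37
R2: calm=0.72, gusty=0.37; OR[max(a, b)] → w = 0.72
R3: hovering=0.75, breezy=0.47; AND[min(a, b)] → w = 0.47
R4: sinking=0.19, calm=0.72; AND[min(a, b)] → w = 0.19
R5: calm=0.72, ¬rising=1−0.85=0.15; AND[min(a, b)] → w = 0.15
Rules with consequent 'mid': {R1, R2, R3} → strengths 0.37, 0.72, 0.47
Aggregate via t-conorm [max(a, b)]: 0.72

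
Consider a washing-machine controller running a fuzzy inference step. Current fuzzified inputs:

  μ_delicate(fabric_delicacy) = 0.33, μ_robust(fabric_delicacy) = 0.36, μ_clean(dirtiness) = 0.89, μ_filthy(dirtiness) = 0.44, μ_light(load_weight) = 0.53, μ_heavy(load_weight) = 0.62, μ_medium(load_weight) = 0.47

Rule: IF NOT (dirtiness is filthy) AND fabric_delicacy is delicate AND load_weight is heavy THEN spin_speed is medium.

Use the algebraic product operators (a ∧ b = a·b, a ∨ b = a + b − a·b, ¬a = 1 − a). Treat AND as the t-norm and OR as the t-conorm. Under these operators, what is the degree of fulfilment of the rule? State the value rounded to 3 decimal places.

0.115

firing strength: ¬filthy=1−0.44=0.56, delicate=0.33, heavy=0.62; AND[a·b] → w = 0.1146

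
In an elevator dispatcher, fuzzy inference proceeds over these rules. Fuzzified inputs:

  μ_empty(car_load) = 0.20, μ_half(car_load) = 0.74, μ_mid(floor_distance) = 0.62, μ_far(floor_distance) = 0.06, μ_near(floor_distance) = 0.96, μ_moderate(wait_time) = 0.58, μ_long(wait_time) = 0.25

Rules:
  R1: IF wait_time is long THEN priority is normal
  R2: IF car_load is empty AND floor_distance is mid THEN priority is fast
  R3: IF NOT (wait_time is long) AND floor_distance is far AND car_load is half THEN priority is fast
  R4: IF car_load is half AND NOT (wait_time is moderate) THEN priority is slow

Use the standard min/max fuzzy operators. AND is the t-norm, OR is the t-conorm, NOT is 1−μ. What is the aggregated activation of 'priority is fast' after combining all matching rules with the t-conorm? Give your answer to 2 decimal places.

0.20

R1: long=0.25 → w = 0.25
R2: empty=0.20, mid=0.62; AND[min(a, b)] → w = 0.20
R3: ¬long=1−0.25=0.75, far=0.06, half=0.74; AND[min(a, b)] → w = 0.06
R4: half=0.74, ¬moderate=1−0.58=0.42; AND[min(a, b)] → w = 0.42
Rules with consequent 'fast': {R2, R3} → strengths 0.20, 0.06
Aggregate via t-conorm [max(a, b)]: 0.20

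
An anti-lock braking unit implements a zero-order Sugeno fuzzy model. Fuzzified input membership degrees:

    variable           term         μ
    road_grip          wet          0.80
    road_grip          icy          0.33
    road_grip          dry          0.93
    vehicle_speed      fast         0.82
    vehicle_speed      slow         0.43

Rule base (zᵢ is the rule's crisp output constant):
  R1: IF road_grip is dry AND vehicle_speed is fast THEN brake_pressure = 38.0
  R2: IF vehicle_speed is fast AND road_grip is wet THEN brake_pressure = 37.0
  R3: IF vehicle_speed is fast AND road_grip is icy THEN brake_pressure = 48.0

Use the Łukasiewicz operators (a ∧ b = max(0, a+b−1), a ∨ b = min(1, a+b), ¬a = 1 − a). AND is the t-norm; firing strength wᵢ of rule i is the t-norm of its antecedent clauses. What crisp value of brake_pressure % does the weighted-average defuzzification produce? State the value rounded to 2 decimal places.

38.58

R1 (z=38.0): dry=0.93, fast=0.82; AND[max(0, a+b−1)] → w = 0.75
R2 (z=37.0): fast=0.82, wet=0.80; AND[max(0, a+b−1)] → w = 0.62
R3 (z=48.0): fast=0.82, icy=0.33; AND[max(0, a+b−1)] → w = 0.15
Weighted average = (0.75·38.0 + 0.62·37.0 + 0.15·48.0) / (0.75 + 0.62 + 0.15)
  = 58.6400 / 1.5200 = 38.58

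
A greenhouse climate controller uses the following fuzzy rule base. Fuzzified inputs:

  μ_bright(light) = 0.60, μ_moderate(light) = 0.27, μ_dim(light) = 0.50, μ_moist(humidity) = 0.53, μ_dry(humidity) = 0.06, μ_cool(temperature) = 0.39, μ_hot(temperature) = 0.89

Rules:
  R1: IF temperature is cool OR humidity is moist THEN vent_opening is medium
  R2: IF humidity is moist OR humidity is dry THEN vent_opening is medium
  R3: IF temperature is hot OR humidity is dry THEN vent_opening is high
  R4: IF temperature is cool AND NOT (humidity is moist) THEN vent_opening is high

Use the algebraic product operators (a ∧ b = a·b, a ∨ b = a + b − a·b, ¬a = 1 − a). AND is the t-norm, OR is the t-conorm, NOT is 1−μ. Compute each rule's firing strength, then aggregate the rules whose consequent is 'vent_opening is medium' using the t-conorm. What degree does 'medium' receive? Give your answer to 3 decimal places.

R1: cool=0.39, moist=0.53; OR[a + b − a·b] → w = 0.7133
R2: moist=0.53, dry=0.06; OR[a + b − a·b] → w = 0.5582
R3: hot=0.89, dry=0.06; OR[a + b − a·b] → w = 0.8966
R4: cool=0.39, ¬moist=1−0.53=0.47; AND[a·b] → w = 0.1833
Rules with consequent 'medium': {R1, R2} → strengths 0.7133, 0.5582
Aggregate via t-conorm [a + b − a·b]: 0.8733

0.873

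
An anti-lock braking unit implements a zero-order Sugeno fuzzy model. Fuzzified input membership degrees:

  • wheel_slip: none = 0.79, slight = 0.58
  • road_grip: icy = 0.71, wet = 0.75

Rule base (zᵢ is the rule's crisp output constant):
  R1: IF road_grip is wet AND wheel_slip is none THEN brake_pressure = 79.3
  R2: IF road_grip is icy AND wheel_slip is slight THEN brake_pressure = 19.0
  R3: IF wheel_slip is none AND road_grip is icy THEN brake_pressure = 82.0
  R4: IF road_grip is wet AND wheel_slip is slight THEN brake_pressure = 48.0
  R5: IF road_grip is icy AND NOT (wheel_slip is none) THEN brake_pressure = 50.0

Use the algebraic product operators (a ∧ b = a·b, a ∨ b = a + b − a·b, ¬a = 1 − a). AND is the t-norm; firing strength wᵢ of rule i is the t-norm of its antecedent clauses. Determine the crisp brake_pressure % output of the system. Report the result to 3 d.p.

60.084

R1 (z=79.3): wet=0.75, none=0.79; AND[a·b] → w = 0.5925
R2 (z=19.0): icy=0.71, slight=0.58; AND[a·b] → w = 0.4118
R3 (z=82.0): none=0.79, icy=0.71; AND[a·b] → w = 0.5609
R4 (z=48.0): wet=0.75, slight=0.58; AND[a·b] → w = 0.4350
R5 (z=50.0): icy=0.71, ¬none=1−0.79=0.21; AND[a·b] → w = 0.1491
Weighted average = (0.5925·79.3 + 0.4118·19.0 + 0.5609·82.0 + 0.4350·48.0 + 0.1491·50.0) / (0.5925 + 0.4118 + 0.5609 + 0.4350 + 0.1491)
  = 129.1382 / 2.1493 = 60.084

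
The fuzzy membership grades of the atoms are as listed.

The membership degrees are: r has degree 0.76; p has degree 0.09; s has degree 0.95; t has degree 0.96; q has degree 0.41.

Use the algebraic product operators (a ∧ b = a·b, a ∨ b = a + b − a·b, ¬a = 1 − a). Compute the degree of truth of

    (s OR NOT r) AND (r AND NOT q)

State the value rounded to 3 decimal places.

NOT r = 1 − 0.7600 = 0.2400
s OR NOT r = a + b − a·b on (0.9500, 0.2400) = 0.9620
NOT q = 1 − 0.4100 = 0.5900
r AND NOT q = a·b on (0.7600, 0.5900) = 0.4484
(s OR NOT r) AND (r AND NOT q) = a·b on (0.9620, 0.4484) = 0.4314

0.431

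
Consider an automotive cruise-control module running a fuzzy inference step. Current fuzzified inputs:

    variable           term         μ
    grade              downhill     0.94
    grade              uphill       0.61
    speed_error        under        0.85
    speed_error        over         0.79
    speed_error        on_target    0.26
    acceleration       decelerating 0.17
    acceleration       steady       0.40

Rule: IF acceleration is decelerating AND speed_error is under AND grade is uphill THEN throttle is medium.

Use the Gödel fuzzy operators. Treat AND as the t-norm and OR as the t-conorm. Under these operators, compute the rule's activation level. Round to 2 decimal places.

firing strength: decelerating=0.17, under=0.85, uphill=0.61; AND[min(a, b)] → w = 0.17

0.17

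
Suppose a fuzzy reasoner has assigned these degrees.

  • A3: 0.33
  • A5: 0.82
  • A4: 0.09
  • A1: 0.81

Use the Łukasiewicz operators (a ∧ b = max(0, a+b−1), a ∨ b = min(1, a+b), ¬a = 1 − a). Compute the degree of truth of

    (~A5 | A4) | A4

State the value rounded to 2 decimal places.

~A5 = 1 − 0.82 = 0.18
~A5 | A4 = min(1, a+b) on (0.18, 0.09) = 0.27
(~A5 | A4) | A4 = min(1, a+b) on (0.27, 0.09) = 0.36

0.36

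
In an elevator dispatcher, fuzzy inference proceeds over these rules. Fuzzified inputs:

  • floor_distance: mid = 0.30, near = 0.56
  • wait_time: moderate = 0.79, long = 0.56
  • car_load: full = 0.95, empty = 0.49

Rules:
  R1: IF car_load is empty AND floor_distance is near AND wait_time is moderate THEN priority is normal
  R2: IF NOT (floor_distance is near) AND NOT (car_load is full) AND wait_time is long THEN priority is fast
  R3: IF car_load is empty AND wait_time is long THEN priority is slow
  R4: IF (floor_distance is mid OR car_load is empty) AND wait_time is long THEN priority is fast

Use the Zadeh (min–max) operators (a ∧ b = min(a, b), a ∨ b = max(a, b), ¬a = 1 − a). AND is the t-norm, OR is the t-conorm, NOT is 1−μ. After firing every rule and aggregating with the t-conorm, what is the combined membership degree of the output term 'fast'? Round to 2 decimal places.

R1: empty=0.49, near=0.56, moderate=0.79; AND[min(a, b)] → w = 0.49
R2: ¬near=1−0.56=0.44, ¬full=1−0.95=0.05, long=0.56; AND[min(a, b)] → w = 0.05
R3: empty=0.49, long=0.56; AND[min(a, b)] → w = 0.49
R4: (mid=0.30 OR empty=0.49) = 0.49; AND[min(a, b)] with long=0.56 → w = 0.49
Rules with consequent 'fast': {R2, R4} → strengths 0.05, 0.49
Aggregate via t-conorm [max(a, b)]: 0.49

0.49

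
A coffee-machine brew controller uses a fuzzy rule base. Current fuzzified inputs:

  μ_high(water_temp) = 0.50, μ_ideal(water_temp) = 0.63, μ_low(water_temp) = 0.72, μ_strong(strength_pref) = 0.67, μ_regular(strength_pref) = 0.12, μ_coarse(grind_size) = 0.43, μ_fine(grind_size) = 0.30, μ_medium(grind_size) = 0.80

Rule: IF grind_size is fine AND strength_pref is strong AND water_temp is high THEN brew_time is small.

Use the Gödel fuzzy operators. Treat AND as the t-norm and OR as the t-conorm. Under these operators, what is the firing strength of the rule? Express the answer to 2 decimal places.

0.30

firing strength: fine=0.30, strong=0.67, high=0.50; AND[min(a, b)] → w = 0.30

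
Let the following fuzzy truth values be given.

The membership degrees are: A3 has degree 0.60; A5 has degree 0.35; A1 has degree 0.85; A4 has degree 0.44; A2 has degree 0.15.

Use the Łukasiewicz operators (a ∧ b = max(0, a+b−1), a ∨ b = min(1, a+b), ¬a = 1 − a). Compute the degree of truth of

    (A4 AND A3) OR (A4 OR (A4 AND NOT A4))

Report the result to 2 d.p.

0.48

A4 AND A3 = max(0, a+b−1) on (0.44, 0.60) = 0.04
NOT A4 = 1 − 0.44 = 0.56
A4 AND NOT A4 = max(0, a+b−1) on (0.44, 0.56) = 0.00
A4 OR (A4 AND NOT A4) = min(1, a+b) on (0.44, 0.00) = 0.44
(A4 AND A3) OR (A4 OR (A4 AND NOT A4)) = min(1, a+b) on (0.04, 0.44) = 0.48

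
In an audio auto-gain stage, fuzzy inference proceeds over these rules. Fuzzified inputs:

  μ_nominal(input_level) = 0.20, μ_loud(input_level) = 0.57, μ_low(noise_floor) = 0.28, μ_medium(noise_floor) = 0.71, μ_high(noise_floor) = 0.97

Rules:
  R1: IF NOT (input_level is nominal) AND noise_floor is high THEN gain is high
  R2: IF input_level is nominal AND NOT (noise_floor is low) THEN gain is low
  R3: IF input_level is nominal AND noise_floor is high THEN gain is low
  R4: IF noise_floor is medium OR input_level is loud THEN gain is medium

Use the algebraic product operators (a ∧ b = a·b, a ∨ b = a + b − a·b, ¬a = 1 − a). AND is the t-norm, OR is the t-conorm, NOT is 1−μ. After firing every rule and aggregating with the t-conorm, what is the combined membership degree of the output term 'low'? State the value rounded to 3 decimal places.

0.310

R1: ¬nominal=1−0.20=0.80, high=0.97; AND[a·b] → w = 0.7760
R2: nominal=0.20, ¬low=1−0.28=0.72; AND[a·b] → w = 0.1440
R3: nominal=0.20, high=0.97; AND[a·b] → w = 0.1940
R4: medium=0.71, loud=0.57; OR[a + b − a·b] → w = 0.8753
Rules with consequent 'low': {R2, R3} → strengths 0.1440, 0.1940
Aggregate via t-conorm [a + b − a·b]: 0.3101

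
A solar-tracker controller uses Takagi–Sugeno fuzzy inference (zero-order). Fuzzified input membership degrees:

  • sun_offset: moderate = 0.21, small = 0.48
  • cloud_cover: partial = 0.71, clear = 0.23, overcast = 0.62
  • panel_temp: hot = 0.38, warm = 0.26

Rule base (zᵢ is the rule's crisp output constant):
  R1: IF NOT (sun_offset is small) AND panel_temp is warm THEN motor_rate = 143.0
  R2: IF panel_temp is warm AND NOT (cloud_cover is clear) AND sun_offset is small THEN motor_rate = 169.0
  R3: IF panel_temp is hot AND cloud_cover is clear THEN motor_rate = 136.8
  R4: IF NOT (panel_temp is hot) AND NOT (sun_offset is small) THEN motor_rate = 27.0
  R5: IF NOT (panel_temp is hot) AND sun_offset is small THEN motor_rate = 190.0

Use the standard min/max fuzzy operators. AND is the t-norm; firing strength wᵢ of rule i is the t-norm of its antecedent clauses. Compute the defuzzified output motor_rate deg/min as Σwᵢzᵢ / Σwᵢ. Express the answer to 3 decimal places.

R1 (z=143.0): ¬small=1−0.48=0.52, warm=0.26; AND[min(a, b)] → w = 0.26
R2 (z=169.0): warm=0.26, ¬clear=1−0.23=0.77, small=0.48; AND[min(a, b)] → w = 0.26
R3 (z=136.8): hot=0.38, clear=0.23; AND[min(a, b)] → w = 0.23
R4 (z=27.0): ¬hot=1−0.38=0.62, ¬small=1−0.48=0.52; AND[min(a, b)] → w = 0.52
R5 (z=190.0): ¬hot=1−0.38=0.62, small=0.48; AND[min(a, b)] → w = 0.48
Weighted average = (0.26·143.0 + 0.26·169.0 + 0.23·136.8 + 0.52·27.0 + 0.48·190.0) / (0.26 + 0.26 + 0.23 + 0.52 + 0.48)
  = 217.8240 / 1.7500 = 124.471

124.471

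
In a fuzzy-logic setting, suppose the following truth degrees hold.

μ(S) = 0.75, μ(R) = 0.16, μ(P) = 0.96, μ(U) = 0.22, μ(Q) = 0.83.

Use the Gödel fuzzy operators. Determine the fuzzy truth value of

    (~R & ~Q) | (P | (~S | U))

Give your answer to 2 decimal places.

0.96

~R = 1 − 0.16 = 0.84
~Q = 1 − 0.83 = 0.17
~R & ~Q = min(a, b) on (0.84, 0.17) = 0.17
~S = 1 − 0.75 = 0.25
~S | U = max(a, b) on (0.25, 0.22) = 0.25
P | (~S | U) = max(a, b) on (0.96, 0.25) = 0.96
(~R & ~Q) | (P | (~S | U)) = max(a, b) on (0.17, 0.96) = 0.96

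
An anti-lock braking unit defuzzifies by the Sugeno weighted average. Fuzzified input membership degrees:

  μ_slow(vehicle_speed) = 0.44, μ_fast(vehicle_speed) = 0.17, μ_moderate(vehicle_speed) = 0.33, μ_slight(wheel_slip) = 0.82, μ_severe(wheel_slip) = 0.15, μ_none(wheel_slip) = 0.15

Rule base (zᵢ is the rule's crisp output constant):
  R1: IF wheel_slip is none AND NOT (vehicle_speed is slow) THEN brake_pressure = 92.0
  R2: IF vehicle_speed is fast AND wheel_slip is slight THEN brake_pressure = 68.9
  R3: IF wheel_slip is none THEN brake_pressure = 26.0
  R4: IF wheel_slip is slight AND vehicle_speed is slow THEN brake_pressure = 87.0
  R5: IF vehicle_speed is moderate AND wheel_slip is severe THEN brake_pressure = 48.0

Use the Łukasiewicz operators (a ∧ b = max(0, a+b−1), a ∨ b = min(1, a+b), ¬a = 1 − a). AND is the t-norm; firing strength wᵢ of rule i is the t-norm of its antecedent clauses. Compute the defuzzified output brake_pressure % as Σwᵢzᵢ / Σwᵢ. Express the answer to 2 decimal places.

R1 (z=92.0): none=0.15, ¬slow=1−0.44=0.56; AND[max(0, a+b−1)] → w = 0.00
R2 (z=68.9): fast=0.17, slight=0.82; AND[max(0, a+b−1)] → w = 0.00
R3 (z=26.0): none=0.15 → w = 0.15
R4 (z=87.0): slight=0.82, slow=0.44; AND[max(0, a+b−1)] → w = 0.26
R5 (z=48.0): moderate=0.33, severe=0.15; AND[max(0, a+b−1)] → w = 0.00
Weighted average = (0.00·92.0 + 0.00·68.9 + 0.15·26.0 + 0.26·87.0 + 0.00·48.0) / (0.00 + 0.00 + 0.15 + 0.26 + 0.00)
  = 26.5200 / 0.4100 = 64.68

64.68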